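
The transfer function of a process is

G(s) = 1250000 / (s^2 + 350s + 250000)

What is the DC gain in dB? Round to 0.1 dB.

14.0 dB

G(0) = 1250000 / 250000 = 5
20 log₁₀(5) ≈ 13.98 dB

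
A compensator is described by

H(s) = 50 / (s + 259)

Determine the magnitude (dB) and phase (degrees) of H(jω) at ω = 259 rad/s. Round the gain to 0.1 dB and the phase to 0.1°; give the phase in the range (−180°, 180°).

-17.3 dB, -45.0°

At s = jω = j259:
pole (s+259): 259 + j259 → |·| = √(259²+259²) = √134162 ≈ 366.28, ∠ = arctan(259/259) ≈ 45.00°
|H| = 50 / 366.28 ≈ 0.13651
Gain = 20 log₁₀(0.13651) ≈ -17.30 dB
∠H = 0.00° − 45.00° = -45.00°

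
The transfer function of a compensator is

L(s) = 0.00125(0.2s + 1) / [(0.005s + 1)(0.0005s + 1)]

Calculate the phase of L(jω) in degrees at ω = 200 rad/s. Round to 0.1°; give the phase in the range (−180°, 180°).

At ω = 200 rad/s:
zero (1 + j200·0.2) = 1 + j40 → |·| ≈ 40.012, ∠ ≈ 88.57°
pole (1 + j200·0.005) = 1 + j1 → |·| ≈ 1.4142, ∠ ≈ 45.00°
pole (1 + j200·0.0005) = 1 + j0.1 → |·| ≈ 1.005, ∠ ≈ 5.71°
∠L = (88.57°) − (45.00° + 5.71°) = 37.86°

37.9°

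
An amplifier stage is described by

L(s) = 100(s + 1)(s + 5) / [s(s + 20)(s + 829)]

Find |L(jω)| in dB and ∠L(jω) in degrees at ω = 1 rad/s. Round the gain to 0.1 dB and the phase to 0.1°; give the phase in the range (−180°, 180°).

At s = jω = j1:
zero (s+1): 1 + j1 → |·| = √(1²+1²) = √2 ≈ 1.4142, ∠ = arctan(1/1) ≈ 45.00°
zero (s+5): 5 + j1 → |·| = √(5²+1²) = √26 ≈ 5.099, ∠ = arctan(1/5) ≈ 11.31°
pole (s+20): 20 + j1 → |·| = √(20²+1²) = √401 ≈ 20.025, ∠ = arctan(1/20) ≈ 2.86°
pole (s+829): 829 + j1 → |·| = √(829²+1²) = √687242 ≈ 829, ∠ = arctan(1/829) ≈ 0.07°
pole at origin: |s| = 1, ∠ = 90.00° (in denominator)
|L| = 100 · 7.211 / 16601 ≈ 0.043437
Gain = 20 log₁₀(0.043437) ≈ -27.24 dB
∠L = 56.31° − 92.93° = -36.62°

-27.2 dB, -36.6°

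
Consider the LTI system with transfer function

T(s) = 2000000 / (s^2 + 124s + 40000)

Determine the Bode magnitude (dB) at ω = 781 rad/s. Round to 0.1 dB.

10.8 dB

At s = jω = j781:
quadratic: (j781)² + 124·j781 + 40000 = -569961 + j96844 → |·| ≈ 5.7813e+05, ∠ ≈ 170.36°
|T| = 2000000 / 5.7813e+05 ≈ 3.4594
Gain = 20 log₁₀(3.4594) ≈ 10.78 dB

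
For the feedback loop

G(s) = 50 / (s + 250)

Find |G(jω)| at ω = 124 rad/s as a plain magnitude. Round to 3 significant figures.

0.179

Substitute s = j124:
Numerator: 50 = 50 + j0
Denominator: (j124) + 250 = 250 + j124
|N| = √(50² + 0²) ≈ 50, ∠N ≈ 0.00°
|D| = √(250² + 124²) ≈ 279.06, ∠D ≈ 26.38°
|G| = 50 / 279.06 ≈ 0.17917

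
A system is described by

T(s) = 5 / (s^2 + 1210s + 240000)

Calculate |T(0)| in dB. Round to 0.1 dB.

-93.6 dB

T(0) = 5 / 240000 ≈ 2.0833e-05
20 log₁₀(2.0833e-05) ≈ -93.62 dB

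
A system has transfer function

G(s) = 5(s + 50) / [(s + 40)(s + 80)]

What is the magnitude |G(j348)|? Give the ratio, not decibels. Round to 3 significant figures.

0.0141

At s = jω = j348:
zero (s+50): 50 + j348 → |·| = √(50²+348²) = √123604 ≈ 351.57, ∠ = arctan(348/50) ≈ 81.82°
pole (s+40): 40 + j348 → |·| = √(40²+348²) = √122704 ≈ 350.29, ∠ = arctan(348/40) ≈ 83.44°
pole (s+80): 80 + j348 → |·| = √(80²+348²) = √127504 ≈ 357.08, ∠ = arctan(348/80) ≈ 77.05°
|G| = 5 · 351.57 / 1.2508e+05 ≈ 0.014054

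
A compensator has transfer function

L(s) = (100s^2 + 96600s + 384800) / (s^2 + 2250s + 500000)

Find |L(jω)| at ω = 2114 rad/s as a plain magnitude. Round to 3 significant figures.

79.3

Substitute s = j2114:
Numerator: 100(j2114)^2 + 96600(j2114) + 384800 = -446514800 + j204212400
Denominator: (j2114)^2 + 2250(j2114) + 500000 = -3968996 + j4756500
|N| = √(446514800² + 204212400²) ≈ 4.91e+08, ∠N ≈ 155.42°
|D| = √(3968996² + 4756500²) ≈ 6.1949e+06, ∠D ≈ 129.84°
|L| = 4.91e+08 / 6.1949e+06 ≈ 79.259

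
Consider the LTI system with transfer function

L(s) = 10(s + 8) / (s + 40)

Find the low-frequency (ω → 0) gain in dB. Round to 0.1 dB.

L(0) = 10·8 / (40) = 2
20 log₁₀(2) ≈ 6.02 dB

6.0 dB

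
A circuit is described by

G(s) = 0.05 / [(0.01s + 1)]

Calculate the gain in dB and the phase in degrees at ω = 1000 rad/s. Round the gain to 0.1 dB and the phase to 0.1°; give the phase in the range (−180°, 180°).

At ω = 1000 rad/s:
pole (1 + j1000·0.01) = 1 + j10 → |·| ≈ 10.05, ∠ ≈ 84.29°
|G| = 0.05 · 1 / (10.05) ≈ 0.0049751
Gain = 20 log₁₀(0.0049751) ≈ -46.06 dB
∠G = (0°) − (84.29°) = -84.29°

-46.1 dB, -84.3°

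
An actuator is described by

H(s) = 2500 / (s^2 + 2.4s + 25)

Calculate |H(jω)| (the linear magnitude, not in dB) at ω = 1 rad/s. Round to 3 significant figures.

104

At s = jω = j1:
quadratic: (j1)² + 2.4·j1 + 25 = 24 + j2.4 → |·| ≈ 24.12, ∠ ≈ 5.71°
|H| = 2500 / 24.12 ≈ 103.65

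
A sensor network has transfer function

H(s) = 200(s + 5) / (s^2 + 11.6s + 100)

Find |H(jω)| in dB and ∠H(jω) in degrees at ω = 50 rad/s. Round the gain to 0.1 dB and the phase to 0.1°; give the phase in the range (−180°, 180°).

12.2 dB, -82.1°

At s = jω = j50:
zero (s+5): 5 + j50 → |·| = √(5²+50²) = √2525 ≈ 50.249, ∠ = arctan(50/5) ≈ 84.29°
quadratic: (j50)² + 11.6·j50 + 100 = -2400 + j580 → |·| ≈ 2469.1, ∠ ≈ 166.41°
|H| = 200 · 50.249 / 2469.1 ≈ 4.0702
Gain = 20 log₁₀(4.0702) ≈ 12.19 dB
∠H = 84.29° − 166.41° = -82.12°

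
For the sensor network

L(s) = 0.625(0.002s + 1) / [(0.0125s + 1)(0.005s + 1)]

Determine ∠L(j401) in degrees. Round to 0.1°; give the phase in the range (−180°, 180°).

-103.5°

At ω = 401 rad/s:
zero (1 + j401·0.002) = 1 + j0.802 → |·| ≈ 1.2819, ∠ ≈ 38.73°
pole (1 + j401·0.0125) = 1 + j5.0125 → |·| ≈ 5.1113, ∠ ≈ 78.72°
pole (1 + j401·0.005) = 1 + j2.005 → |·| ≈ 2.2405, ∠ ≈ 63.49°
∠L = (38.73°) − (78.72° + 63.49°) = -103.48°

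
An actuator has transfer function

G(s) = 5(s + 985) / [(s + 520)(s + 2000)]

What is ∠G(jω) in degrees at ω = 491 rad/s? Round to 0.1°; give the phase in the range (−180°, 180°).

At s = jω = j491:
zero (s+985): 985 + j491 → |·| = √(985²+491²) = √1211306 ≈ 1100.6, ∠ = arctan(491/985) ≈ 26.50°
pole (s+520): 520 + j491 → |·| = √(520²+491²) = √511481 ≈ 715.18, ∠ = arctan(491/520) ≈ 43.36°
pole (s+2000): 2000 + j491 → |·| = √(2000²+491²) = √4241081 ≈ 2059.4, ∠ = arctan(491/2000) ≈ 13.79°
∠G = 26.50° − 57.15° = -30.65°

-30.7°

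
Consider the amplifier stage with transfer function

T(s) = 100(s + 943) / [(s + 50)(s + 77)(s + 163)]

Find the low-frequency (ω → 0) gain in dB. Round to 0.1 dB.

-16.5 dB

T(0) = 100·943 / (50·77·163) ≈ 0.15027
20 log₁₀(0.15027) ≈ -16.46 dB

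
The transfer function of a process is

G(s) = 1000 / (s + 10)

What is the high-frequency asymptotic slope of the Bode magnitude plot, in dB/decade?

Each pole contributes −20 dB/decade at high frequency; each zero contributes +20 dB/decade.
Net: 0 zero(s) − 1 pole(s) → -20 dB/decade.

-20 dB/decade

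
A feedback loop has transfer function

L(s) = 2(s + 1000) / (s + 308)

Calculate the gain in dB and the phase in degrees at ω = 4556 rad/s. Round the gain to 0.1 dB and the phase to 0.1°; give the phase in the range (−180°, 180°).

At s = jω = j4556:
zero (s+1000): 1000 + j4556 → |·| = √(1000²+4556²) = √21757136 ≈ 4664.5, ∠ = arctan(4556/1000) ≈ 77.62°
pole (s+308): 308 + j4556 → |·| = √(308²+4556²) = √20852000 ≈ 4566.4, ∠ = arctan(4556/308) ≈ 86.13°
|L| = 2 · 4664.5 / 4566.4 ≈ 2.043
Gain = 20 log₁₀(2.043) ≈ 6.21 dB
∠L = 77.62° − 86.13° = -8.51°

6.2 dB, -8.5°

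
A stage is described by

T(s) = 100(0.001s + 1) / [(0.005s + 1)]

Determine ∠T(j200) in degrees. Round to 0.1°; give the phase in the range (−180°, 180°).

At ω = 200 rad/s:
zero (1 + j200·0.001) = 1 + j0.2 → |·| ≈ 1.0198, ∠ ≈ 11.31°
pole (1 + j200·0.005) = 1 + j1 → |·| ≈ 1.4142, ∠ ≈ 45.00°
∠T = (11.31°) − (45.00°) = -33.69°

-33.7°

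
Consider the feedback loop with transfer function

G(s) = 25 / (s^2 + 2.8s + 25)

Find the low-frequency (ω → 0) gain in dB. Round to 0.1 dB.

G(0) = 25 / 25 = 1
20 log₁₀(1) ≈ 0.00 dB

0.0 dB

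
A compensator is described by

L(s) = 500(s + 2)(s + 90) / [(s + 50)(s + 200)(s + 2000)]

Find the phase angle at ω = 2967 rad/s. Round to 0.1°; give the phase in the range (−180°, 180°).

At s = jω = j2967:
zero (s+2): 2 + j2967 → |·| = √(2²+2967²) = √8803093 ≈ 2967, ∠ = arctan(2967/2) ≈ 89.96°
zero (s+90): 90 + j2967 → |·| = √(90²+2967²) = √8811189 ≈ 2968.4, ∠ = arctan(2967/90) ≈ 88.26°
pole (s+50): 50 + j2967 → |·| = √(50²+2967²) = √8805589 ≈ 2967.4, ∠ = arctan(2967/50) ≈ 89.03°
pole (s+200): 200 + j2967 → |·| = √(200²+2967²) = √8843089 ≈ 2973.7, ∠ = arctan(2967/200) ≈ 86.14°
pole (s+2000): 2000 + j2967 → |·| = √(2000²+2967²) = √12803089 ≈ 3578.1, ∠ = arctan(2967/2000) ≈ 56.02°
∠L = 178.22° − 231.19° = -52.97°

-53.0°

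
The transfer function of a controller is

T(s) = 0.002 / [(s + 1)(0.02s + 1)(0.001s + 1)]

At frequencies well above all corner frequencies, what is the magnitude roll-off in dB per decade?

-60 dB/decade

Each pole contributes −20 dB/decade at high frequency; each zero contributes +20 dB/decade.
Net: 0 zero(s) − 3 pole(s) → -60 dB/decade.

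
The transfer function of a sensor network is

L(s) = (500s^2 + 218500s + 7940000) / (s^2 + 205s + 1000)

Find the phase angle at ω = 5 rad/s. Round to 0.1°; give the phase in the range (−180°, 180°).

-38.6°

Substitute s = j5:
Numerator: 500(j5)^2 + 218500(j5) + 7940000 = 7927500 + j1092500
Denominator: (j5)^2 + 205(j5) + 1000 = 975 + j1025
|N| = √(7927500² + 1092500²) ≈ 8.0024e+06, ∠N ≈ 7.85°
|D| = √(975² + 1025²) ≈ 1414.7, ∠D ≈ 46.43°
∠L = 7.85° − 46.43° = -38.58°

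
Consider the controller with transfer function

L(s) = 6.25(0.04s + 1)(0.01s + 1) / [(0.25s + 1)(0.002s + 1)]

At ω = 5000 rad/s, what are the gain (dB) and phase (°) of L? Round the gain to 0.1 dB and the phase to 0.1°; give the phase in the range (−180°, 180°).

At ω = 5000 rad/s:
zero (1 + j5000·0.04) = 1 + j200 → |·| ≈ 200, ∠ ≈ 89.71°
zero (1 + j5000·0.01) = 1 + j50 → |·| ≈ 50.01, ∠ ≈ 88.85°
pole (1 + j5000·0.25) = 1 + j1250 → |·| ≈ 1250, ∠ ≈ 89.95°
pole (1 + j5000·0.002) = 1 + j10 → |·| ≈ 10.05, ∠ ≈ 84.29°
|L| = 6.25 · 200 · 50.01 / (1250 · 10.05) ≈ 4.9761
Gain = 20 log₁₀(4.9761) ≈ 13.94 dB
∠L = (89.71° + 88.85°) − (89.95° + 84.29°) = 4.32°

13.9 dB, 4.3°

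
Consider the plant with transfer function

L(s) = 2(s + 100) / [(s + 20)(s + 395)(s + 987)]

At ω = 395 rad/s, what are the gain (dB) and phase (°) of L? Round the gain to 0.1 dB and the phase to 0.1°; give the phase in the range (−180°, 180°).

-109.2 dB, -78.1°

At s = jω = j395:
zero (s+100): 100 + j395 → |·| = √(100²+395²) = √166025 ≈ 407.46, ∠ = arctan(395/100) ≈ 75.79°
pole (s+20): 20 + j395 → |·| = √(20²+395²) = √156425 ≈ 395.51, ∠ = arctan(395/20) ≈ 87.10°
pole (s+395): 395 + j395 → |·| = √(395²+395²) = √312050 ≈ 558.61, ∠ = arctan(395/395) ≈ 45.00°
pole (s+987): 987 + j395 → |·| = √(987²+395²) = √1130194 ≈ 1063.1, ∠ = arctan(395/987) ≈ 21.81°
|L| = 2 · 407.46 / 2.3488e+08 ≈ 3.4695e-06
Gain = 20 log₁₀(3.4695e-06) ≈ -109.19 dB
∠L = 75.79° − 153.91° = -78.12°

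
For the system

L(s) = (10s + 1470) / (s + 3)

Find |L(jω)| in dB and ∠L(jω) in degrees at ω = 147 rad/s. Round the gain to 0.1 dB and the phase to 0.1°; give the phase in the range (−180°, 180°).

23.0 dB, -43.8°

Substitute s = j147:
Numerator: 10(j147) + 1470 = 1470 + j1470
Denominator: (j147) + 3 = 3 + j147
|N| = √(1470² + 1470²) ≈ 2078.9, ∠N ≈ 45.00°
|D| = √(3² + 147²) ≈ 147.03, ∠D ≈ 88.83°
|L| = 2078.9 / 147.03 ≈ 14.139
Gain = 20 log₁₀(14.139) ≈ 23.01 dB
∠L = 45.00° − 88.83° = -43.83°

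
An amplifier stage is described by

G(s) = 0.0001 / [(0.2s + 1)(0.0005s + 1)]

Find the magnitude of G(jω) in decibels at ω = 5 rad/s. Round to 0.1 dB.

-83.0 dB

At ω = 5 rad/s:
pole (1 + j5·0.2) = 1 + j1 → |·| ≈ 1.4142, ∠ ≈ 45.00°
pole (1 + j5·0.0005) = 1 + j0.0025 → |·| ≈ 1, ∠ ≈ 0.14°
|G| = 0.0001 · 1 / (1.4142 · 1) ≈ 7.0711e-05
Gain = 20 log₁₀(7.0711e-05) ≈ -83.01 dB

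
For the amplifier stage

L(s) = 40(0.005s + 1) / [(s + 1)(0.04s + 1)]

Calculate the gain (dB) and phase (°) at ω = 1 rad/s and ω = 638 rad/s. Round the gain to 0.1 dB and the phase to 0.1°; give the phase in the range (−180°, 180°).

ω = 1: 29.0 dB, -47.0°; ω = 638: -41.7 dB, -105.1°

At ω = 1 rad/s:
zero (1 + j1·0.005) = 1 + j0.005 → |·| ≈ 1, ∠ ≈ 0.29°
pole (1 + j1·1) = 1 + j1 → |·| ≈ 1.4142, ∠ ≈ 45.00°
pole (1 + j1·0.04) = 1 + j0.04 → |·| ≈ 1.0008, ∠ ≈ 2.29°
|L| = 40 · 1 / (1.4142 · 1.0008) ≈ 28.262
Gain = 20 log₁₀(28.262) ≈ 29.02 dB
∠L = (0.29°) − (45.00° + 2.29°) = -47.00°

At ω = 638 rad/s:
zero (1 + j638·0.005) = 1 + j3.19 → |·| ≈ 3.3431, ∠ ≈ 72.59°
pole (1 + j638·1) = 1 + j638 → |·| ≈ 638, ∠ ≈ 89.91°
pole (1 + j638·0.04) = 1 + j25.52 → |·| ≈ 25.54, ∠ ≈ 87.76°
|L| = 40 · 3.3431 / (638 · 25.54) ≈ 0.0082067
Gain = 20 log₁₀(0.0082067) ≈ -41.72 dB
∠L = (72.59°) − (89.91° + 87.76°) = -105.08°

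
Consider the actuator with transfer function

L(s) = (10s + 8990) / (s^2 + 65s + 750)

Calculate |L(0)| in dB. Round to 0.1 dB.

21.6 dB

L(0) = 8990 / 750 ≈ 11.987
20 log₁₀(11.987) ≈ 21.57 dB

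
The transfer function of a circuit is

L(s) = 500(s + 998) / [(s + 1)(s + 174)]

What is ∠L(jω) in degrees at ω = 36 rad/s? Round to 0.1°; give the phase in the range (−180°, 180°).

-98.0°

At s = jω = j36:
zero (s+998): 998 + j36 → |·| = √(998²+36²) = √997300 ≈ 998.65, ∠ = arctan(36/998) ≈ 2.07°
pole (s+1): 1 + j36 → |·| = √(1²+36²) = √1297 ≈ 36.014, ∠ = arctan(36/1) ≈ 88.41°
pole (s+174): 174 + j36 → |·| = √(174²+36²) = √31572 ≈ 177.69, ∠ = arctan(36/174) ≈ 11.69°
∠L = 2.07° − 100.10° = -98.03°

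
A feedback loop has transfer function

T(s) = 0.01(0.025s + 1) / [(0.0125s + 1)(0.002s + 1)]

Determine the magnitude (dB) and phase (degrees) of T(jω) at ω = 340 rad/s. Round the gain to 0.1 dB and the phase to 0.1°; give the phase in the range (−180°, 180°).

At ω = 340 rad/s:
zero (1 + j340·0.025) = 1 + j8.5 → |·| ≈ 8.5586, ∠ ≈ 83.29°
pole (1 + j340·0.0125) = 1 + j4.25 → |·| ≈ 4.3661, ∠ ≈ 76.76°
pole (1 + j340·0.002) = 1 + j0.68 → |·| ≈ 1.2093, ∠ ≈ 34.22°
|T| = 0.01 · 8.5586 / (4.3661 · 1.2093) ≈ 0.01621
Gain = 20 log₁₀(0.01621) ≈ -35.80 dB
∠T = (83.29°) − (76.76° + 34.22°) = -27.69°

-35.8 dB, -27.7°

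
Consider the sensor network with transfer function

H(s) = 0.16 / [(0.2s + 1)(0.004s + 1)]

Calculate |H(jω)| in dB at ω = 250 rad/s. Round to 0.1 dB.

At ω = 250 rad/s:
pole (1 + j250·0.2) = 1 + j50 → |·| ≈ 50.01, ∠ ≈ 88.85°
pole (1 + j250·0.004) = 1 + j1 → |·| ≈ 1.4142, ∠ ≈ 45.00°
|H| = 0.16 · 1 / (50.01 · 1.4142) ≈ 0.0022623
Gain = 20 log₁₀(0.0022623) ≈ -52.91 dB

-52.9 dB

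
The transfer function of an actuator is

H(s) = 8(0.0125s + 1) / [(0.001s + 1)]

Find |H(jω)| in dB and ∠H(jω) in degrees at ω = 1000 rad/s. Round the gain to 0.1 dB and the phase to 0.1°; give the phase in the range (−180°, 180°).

37.0 dB, 40.4°

At ω = 1000 rad/s:
zero (1 + j1000·0.0125) = 1 + j12.5 → |·| ≈ 12.54, ∠ ≈ 85.43°
pole (1 + j1000·0.001) = 1 + j1 → |·| ≈ 1.4142, ∠ ≈ 45.00°
|H| = 8 · 12.54 / (1.4142) ≈ 70.938
Gain = 20 log₁₀(70.938) ≈ 37.02 dB
∠H = (85.43°) − (45.00°) = 40.43°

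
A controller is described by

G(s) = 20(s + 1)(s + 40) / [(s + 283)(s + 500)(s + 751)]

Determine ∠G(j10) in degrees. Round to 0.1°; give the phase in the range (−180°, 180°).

94.4°

At s = jω = j10:
zero (s+1): 1 + j10 → |·| = √(1²+10²) = √101 ≈ 10.05, ∠ = arctan(10/1) ≈ 84.29°
zero (s+40): 40 + j10 → |·| = √(40²+10²) = √1700 ≈ 41.231, ∠ = arctan(10/40) ≈ 14.04°
pole (s+283): 283 + j10 → |·| = √(283²+10²) = √80189 ≈ 283.18, ∠ = arctan(10/283) ≈ 2.02°
pole (s+500): 500 + j10 → |·| = √(500²+10²) = √250100 ≈ 500.1, ∠ = arctan(10/500) ≈ 1.15°
pole (s+751): 751 + j10 → |·| = √(751²+10²) = √564101 ≈ 751.07, ∠ = arctan(10/751) ≈ 0.76°
∠G = 98.33° − 3.93° = 94.40°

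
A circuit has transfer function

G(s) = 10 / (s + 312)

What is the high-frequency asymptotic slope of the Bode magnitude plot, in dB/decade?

Each pole contributes −20 dB/decade at high frequency; each zero contributes +20 dB/decade.
Net: 0 zero(s) − 1 pole(s) → -20 dB/decade.

-20 dB/decade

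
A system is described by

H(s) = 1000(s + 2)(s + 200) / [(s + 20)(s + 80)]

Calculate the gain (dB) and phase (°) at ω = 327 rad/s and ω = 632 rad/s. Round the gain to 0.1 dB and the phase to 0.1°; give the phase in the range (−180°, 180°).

ω = 327: 61.1 dB, -14.6°; ω = 632: 60.3 dB, -8.7°

At s = jω = j327:
zero (s+2): 2 + j327 → |·| = √(2²+327²) = √106933 ≈ 327.01, ∠ = arctan(327/2) ≈ 89.65°
zero (s+200): 200 + j327 → |·| = √(200²+327²) = √146929 ≈ 383.31, ∠ = arctan(327/200) ≈ 58.55°
pole (s+20): 20 + j327 → |·| = √(20²+327²) = √107329 ≈ 327.61, ∠ = arctan(327/20) ≈ 86.50°
pole (s+80): 80 + j327 → |·| = √(80²+327²) = √113329 ≈ 336.64, ∠ = arctan(327/80) ≈ 76.25°
|H| = 1000 · 1.2535e+05 / 1.1029e+05 ≈ 1136.5
Gain = 20 log₁₀(1136.5) ≈ 61.11 dB
∠H = 148.20° − 162.75° = -14.55°

At s = jω = j632:
zero (s+2): 2 + j632 → |·| = √(2²+632²) = √399428 ≈ 632, ∠ = arctan(632/2) ≈ 89.82°
zero (s+200): 200 + j632 → |·| = √(200²+632²) = √439424 ≈ 662.89, ∠ = arctan(632/200) ≈ 72.44°
pole (s+20): 20 + j632 → |·| = √(20²+632²) = √399824 ≈ 632.32, ∠ = arctan(632/20) ≈ 88.19°
pole (s+80): 80 + j632 → |·| = √(80²+632²) = √405824 ≈ 637.04, ∠ = arctan(632/80) ≈ 82.79°
|H| = 1000 · 4.1895e+05 / 4.0281e+05 ≈ 1040.1
Gain = 20 log₁₀(1040.1) ≈ 60.34 dB
∠H = 162.26° − 170.98° = -8.72°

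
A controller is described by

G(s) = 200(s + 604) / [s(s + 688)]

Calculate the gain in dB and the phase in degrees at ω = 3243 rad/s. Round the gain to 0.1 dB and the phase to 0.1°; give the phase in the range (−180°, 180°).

-24.2 dB, -88.6°

At s = jω = j3243:
zero (s+604): 604 + j3243 → |·| = √(604²+3243²) = √10881865 ≈ 3298.8, ∠ = arctan(3243/604) ≈ 79.45°
pole (s+688): 688 + j3243 → |·| = √(688²+3243²) = √10990393 ≈ 3315.2, ∠ = arctan(3243/688) ≈ 78.02°
pole at origin: |s| = 3243, ∠ = 90.00° (in denominator)
|G| = 200 · 3298.8 / 1.0751e+07 ≈ 0.061367
Gain = 20 log₁₀(0.061367) ≈ -24.24 dB
∠G = 79.45° − 168.02° = -88.57°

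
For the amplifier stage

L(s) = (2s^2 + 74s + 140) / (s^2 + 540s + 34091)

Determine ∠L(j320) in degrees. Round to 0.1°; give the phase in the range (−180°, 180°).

Substitute s = j320:
Numerator: 2(j320)^2 + 74(j320) + 140 = -204660 + j23680
Denominator: (j320)^2 + 540(j320) + 34091 = -68309 + j172800
|N| = √(204660² + 23680²) ≈ 2.0603e+05, ∠N ≈ 173.40°
|D| = √(68309² + 172800²) ≈ 1.8581e+05, ∠D ≈ 111.57°
∠L = 173.40° − 111.57° = 61.83°

61.8°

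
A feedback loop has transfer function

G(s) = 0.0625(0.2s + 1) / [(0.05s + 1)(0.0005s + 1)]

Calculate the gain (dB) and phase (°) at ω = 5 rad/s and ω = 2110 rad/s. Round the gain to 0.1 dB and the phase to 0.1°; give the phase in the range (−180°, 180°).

At ω = 5 rad/s:
zero (1 + j5·0.2) = 1 + j1 → |·| ≈ 1.4142, ∠ ≈ 45.00°
pole (1 + j5·0.05) = 1 + j0.25 → |·| ≈ 1.0308, ∠ ≈ 14.04°
pole (1 + j5·0.0005) = 1 + j0.0025 → |·| ≈ 1, ∠ ≈ 0.14°
|G| = 0.0625 · 1.4142 / (1.0308 · 1) ≈ 0.085747
Gain = 20 log₁₀(0.085747) ≈ -21.34 dB
∠G = (45.00°) − (14.04° + 0.14°) = 30.82°

At ω = 2110 rad/s:
zero (1 + j2110·0.2) = 1 + j422 → |·| ≈ 422, ∠ ≈ 89.86°
pole (1 + j2110·0.05) = 1 + j105.5 → |·| ≈ 105.5, ∠ ≈ 89.46°
pole (1 + j2110·0.0005) = 1 + j1.055 → |·| ≈ 1.4536, ∠ ≈ 46.53°
|G| = 0.0625 · 422 / (105.5 · 1.4536) ≈ 0.17199
Gain = 20 log₁₀(0.17199) ≈ -15.29 dB
∠G = (89.86°) − (89.46° + 46.53°) = -46.13°

ω = 5: -21.3 dB, 30.8°; ω = 2110: -15.3 dB, -46.1°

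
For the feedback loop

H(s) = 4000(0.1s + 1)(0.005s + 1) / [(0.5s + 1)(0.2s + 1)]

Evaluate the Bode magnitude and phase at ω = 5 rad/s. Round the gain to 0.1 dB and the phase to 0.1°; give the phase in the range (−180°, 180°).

At ω = 5 rad/s:
zero (1 + j5·0.1) = 1 + j0.5 → |·| ≈ 1.118, ∠ ≈ 26.57°
zero (1 + j5·0.005) = 1 + j0.025 → |·| ≈ 1.0003, ∠ ≈ 1.43°
pole (1 + j5·0.5) = 1 + j2.5 → |·| ≈ 2.6926, ∠ ≈ 68.20°
pole (1 + j5·0.2) = 1 + j1 → |·| ≈ 1.4142, ∠ ≈ 45.00°
|H| = 4000 · 1.118 · 1.0003 / (2.6926 · 1.4142) ≈ 1174.8
Gain = 20 log₁₀(1174.8) ≈ 61.40 dB
∠H = (26.57° + 1.43°) − (68.20° + 45.00°) = -85.20°

61.4 dB, -85.2°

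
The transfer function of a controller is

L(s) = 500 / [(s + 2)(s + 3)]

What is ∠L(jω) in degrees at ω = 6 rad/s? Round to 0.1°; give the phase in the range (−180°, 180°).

At s = jω = j6:
pole (s+2): 2 + j6 → |·| = √(2²+6²) = √40 ≈ 6.3246, ∠ = arctan(6/2) ≈ 71.57°
pole (s+3): 3 + j6 → |·| = √(3²+6²) = √45 ≈ 6.7082, ∠ = arctan(6/3) ≈ 63.43°
∠L = 0.00° − 135.00° = -135.00°

-135.0°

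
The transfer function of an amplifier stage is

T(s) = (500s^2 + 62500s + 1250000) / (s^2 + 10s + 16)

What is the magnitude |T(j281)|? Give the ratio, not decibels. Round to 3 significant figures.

Substitute s = j281:
Numerator: 500(j281)^2 + 62500(j281) + 1250000 = -38230500 + j17562500
Denominator: (j281)^2 + 10(j281) + 16 = -78945 + j2810
|N| = √(38230500² + 17562500²) ≈ 4.2072e+07, ∠N ≈ 155.33°
|D| = √(78945² + 2810²) ≈ 78995, ∠D ≈ 177.96°
|T| = 4.2072e+07 / 78995 ≈ 532.59

533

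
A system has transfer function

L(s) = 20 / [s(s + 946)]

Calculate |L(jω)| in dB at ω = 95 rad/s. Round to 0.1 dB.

-73.1 dB

At s = jω = j95:
pole (s+946): 946 + j95 → |·| = √(946²+95²) = √903941 ≈ 950.76, ∠ = arctan(95/946) ≈ 5.73°
pole at origin: |s| = 95, ∠ = 90.00° (in denominator)
|L| = 20 / 90322 ≈ 0.00022143
Gain = 20 log₁₀(0.00022143) ≈ -73.10 dB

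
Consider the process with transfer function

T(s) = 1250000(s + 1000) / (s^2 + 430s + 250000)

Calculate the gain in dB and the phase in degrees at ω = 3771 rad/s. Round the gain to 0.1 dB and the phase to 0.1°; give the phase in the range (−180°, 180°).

50.8 dB, -98.2°

At s = jω = j3771:
zero (s+1000): 1000 + j3771 → |·| = √(1000²+3771²) = √15220441 ≈ 3901.3, ∠ = arctan(3771/1000) ≈ 75.15°
quadratic: (j3771)² + 430·j3771 + 250000 = -13970441 + j1621530 → |·| ≈ 1.4064e+07, ∠ ≈ 173.38°
|T| = 1250000 · 3901.3 / 1.4064e+07 ≈ 346.75
Gain = 20 log₁₀(346.75) ≈ 50.80 dB
∠T = 75.15° − 173.38° = -98.23°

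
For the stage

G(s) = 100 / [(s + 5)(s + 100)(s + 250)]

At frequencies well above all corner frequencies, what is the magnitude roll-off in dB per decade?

Each pole contributes −20 dB/decade at high frequency; each zero contributes +20 dB/decade.
Net: 0 zero(s) − 3 pole(s) → -60 dB/decade.

-60 dB/decade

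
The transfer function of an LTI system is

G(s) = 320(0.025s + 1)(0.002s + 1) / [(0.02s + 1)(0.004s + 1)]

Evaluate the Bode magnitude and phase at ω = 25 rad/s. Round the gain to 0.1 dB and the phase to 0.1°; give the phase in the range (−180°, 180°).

50.5 dB, 2.6°

At ω = 25 rad/s:
zero (1 + j25·0.025) = 1 + j0.625 → |·| ≈ 1.1792, ∠ ≈ 32.01°
zero (1 + j25·0.002) = 1 + j0.05 → |·| ≈ 1.0012, ∠ ≈ 2.86°
pole (1 + j25·0.02) = 1 + j0.5 → |·| ≈ 1.118, ∠ ≈ 26.57°
pole (1 + j25·0.004) = 1 + j0.1 → |·| ≈ 1.005, ∠ ≈ 5.71°
|G| = 320 · 1.1792 · 1.0012 / (1.118 · 1.005) ≈ 336.24
Gain = 20 log₁₀(336.24) ≈ 50.53 dB
∠G = (32.01° + 2.86°) − (26.57° + 5.71°) = 2.59°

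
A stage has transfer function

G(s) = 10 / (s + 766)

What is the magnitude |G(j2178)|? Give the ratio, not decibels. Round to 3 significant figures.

At s = jω = j2178:
pole (s+766): 766 + j2178 → |·| = √(766²+2178²) = √5330440 ≈ 2308.8, ∠ = arctan(2178/766) ≈ 70.62°
|G| = 10 / 2308.8 ≈ 0.0043313

0.00433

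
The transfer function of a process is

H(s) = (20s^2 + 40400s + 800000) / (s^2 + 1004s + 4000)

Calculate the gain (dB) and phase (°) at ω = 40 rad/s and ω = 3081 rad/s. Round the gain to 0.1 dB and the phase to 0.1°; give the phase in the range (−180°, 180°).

ω = 40: 33.0 dB, -22.0°; ω = 3081: 27.1 dB, -15.3°

Substitute s = j40:
Numerator: 20(j40)^2 + 40400(j40) + 800000 = 768000 + j1616000
Denominator: (j40)^2 + 1004(j40) + 4000 = 2400 + j40160
|N| = √(768000² + 1616000²) ≈ 1.7892e+06, ∠N ≈ 64.58°
|D| = √(2400² + 40160²) ≈ 40232, ∠D ≈ 86.58°
|H| = 1.7892e+06 / 40232 ≈ 44.472
Gain = 20 log₁₀(44.472) ≈ 32.96 dB
∠H = 64.58° − 86.58° = -22.00°

Substitute s = j3081:
Numerator: 20(j3081)^2 + 40400(j3081) + 800000 = -189051220 + j124472400
Denominator: (j3081)^2 + 1004(j3081) + 4000 = -9488561 + j3093324
|N| = √(189051220² + 124472400²) ≈ 2.2635e+08, ∠N ≈ 146.64°
|D| = √(9488561² + 3093324²) ≈ 9.9801e+06, ∠D ≈ 161.94°
|H| = 2.2635e+08 / 9.9801e+06 ≈ 22.68
Gain = 20 log₁₀(22.68) ≈ 27.11 dB
∠H = 146.64° − 161.94° = -15.30°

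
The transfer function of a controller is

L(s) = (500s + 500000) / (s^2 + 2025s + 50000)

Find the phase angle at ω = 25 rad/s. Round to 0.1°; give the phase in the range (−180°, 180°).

Substitute s = j25:
Numerator: 500(j25) + 500000 = 500000 + j12500
Denominator: (j25)^2 + 2025(j25) + 50000 = 49375 + j50625
|N| = √(500000² + 12500²) ≈ 5.0016e+05, ∠N ≈ 1.43°
|D| = √(49375² + 50625²) ≈ 70716, ∠D ≈ 45.72°
∠L = 1.43° − 45.72° = -44.29°

-44.3°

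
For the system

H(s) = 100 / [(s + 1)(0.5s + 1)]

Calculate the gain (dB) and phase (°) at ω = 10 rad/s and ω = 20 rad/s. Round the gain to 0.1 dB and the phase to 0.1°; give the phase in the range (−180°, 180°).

ω = 10: 5.8 dB, -163.0°; ω = 20: -6.1 dB, -171.4°

At ω = 10 rad/s:
pole (1 + j10·1) = 1 + j10 → |·| ≈ 10.05, ∠ ≈ 84.29°
pole (1 + j10·0.5) = 1 + j5 → |·| ≈ 5.099, ∠ ≈ 78.69°
|H| = 100 · 1 / (10.05 · 5.099) ≈ 1.9514
Gain = 20 log₁₀(1.9514) ≈ 5.81 dB
∠H = (0°) − (84.29° + 78.69°) = -162.98°

At ω = 20 rad/s:
pole (1 + j20·1) = 1 + j20 → |·| ≈ 20.025, ∠ ≈ 87.14°
pole (1 + j20·0.5) = 1 + j10 → |·| ≈ 10.05, ∠ ≈ 84.29°
|H| = 100 · 1 / (20.025 · 10.05) ≈ 0.49689
Gain = 20 log₁₀(0.49689) ≈ -6.07 dB
∠H = (0°) − (87.14° + 84.29°) = -171.43°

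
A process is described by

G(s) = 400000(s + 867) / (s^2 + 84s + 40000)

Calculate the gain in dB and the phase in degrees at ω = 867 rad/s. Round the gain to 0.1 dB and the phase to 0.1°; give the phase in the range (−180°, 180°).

At s = jω = j867:
zero (s+867): 867 + j867 → |·| = √(867²+867²) = √1503378 ≈ 1226.1, ∠ = arctan(867/867) ≈ 45.00°
quadratic: (j867)² + 84·j867 + 40000 = -711689 + j72828 → |·| ≈ 7.1541e+05, ∠ ≈ 174.16°
|G| = 400000 · 1226.1 / 7.1541e+05 ≈ 685.54
Gain = 20 log₁₀(685.54) ≈ 56.72 dB
∠G = 45.00° − 174.16° = -129.16°

56.7 dB, -129.2°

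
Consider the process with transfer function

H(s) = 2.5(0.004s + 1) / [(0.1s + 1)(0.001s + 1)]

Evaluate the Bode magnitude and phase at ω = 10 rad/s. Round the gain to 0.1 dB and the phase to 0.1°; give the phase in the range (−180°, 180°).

At ω = 10 rad/s:
zero (1 + j10·0.004) = 1 + j0.04 → |·| ≈ 1.0008, ∠ ≈ 2.29°
pole (1 + j10·0.1) = 1 + j1 → |·| ≈ 1.4142, ∠ ≈ 45.00°
pole (1 + j10·0.001) = 1 + j0.01 → |·| ≈ 1, ∠ ≈ 0.57°
|H| = 2.5 · 1.0008 / (1.4142 · 1) ≈ 1.7692
Gain = 20 log₁₀(1.7692) ≈ 4.96 dB
∠H = (2.29°) − (45.00° + 0.57°) = -43.28°

5.0 dB, -43.3°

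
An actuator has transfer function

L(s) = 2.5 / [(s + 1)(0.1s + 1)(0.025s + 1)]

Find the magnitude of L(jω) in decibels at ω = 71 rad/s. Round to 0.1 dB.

At ω = 71 rad/s:
pole (1 + j71·1) = 1 + j71 → |·| ≈ 71.007, ∠ ≈ 89.19°
pole (1 + j71·0.1) = 1 + j7.1 → |·| ≈ 7.1701, ∠ ≈ 81.98°
pole (1 + j71·0.025) = 1 + j1.775 → |·| ≈ 2.0373, ∠ ≈ 60.60°
|L| = 2.5 · 1 / (71.007 · 7.1701 · 2.0373) ≈ 0.0024102
Gain = 20 log₁₀(0.0024102) ≈ -52.36 dB

-52.4 dB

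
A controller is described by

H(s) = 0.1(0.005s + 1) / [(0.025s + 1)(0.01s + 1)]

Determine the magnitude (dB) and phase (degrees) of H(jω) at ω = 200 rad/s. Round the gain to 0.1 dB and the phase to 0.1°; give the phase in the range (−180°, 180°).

-38.1 dB, -97.1°

At ω = 200 rad/s:
zero (1 + j200·0.005) = 1 + j1 → |·| ≈ 1.4142, ∠ ≈ 45.00°
pole (1 + j200·0.025) = 1 + j5 → |·| ≈ 5.099, ∠ ≈ 78.69°
pole (1 + j200·0.01) = 1 + j2 → |·| ≈ 2.2361, ∠ ≈ 63.43°
|H| = 0.1 · 1.4142 / (5.099 · 2.2361) ≈ 0.012403
Gain = 20 log₁₀(0.012403) ≈ -38.13 dB
∠H = (45.00°) − (78.69° + 63.43°) = -97.12°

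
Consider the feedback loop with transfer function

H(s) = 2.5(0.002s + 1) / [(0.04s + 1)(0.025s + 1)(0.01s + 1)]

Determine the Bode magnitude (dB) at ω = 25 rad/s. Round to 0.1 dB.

At ω = 25 rad/s:
zero (1 + j25·0.002) = 1 + j0.05 → |·| ≈ 1.0012, ∠ ≈ 2.86°
pole (1 + j25·0.04) = 1 + j1 → |·| ≈ 1.4142, ∠ ≈ 45.00°
pole (1 + j25·0.025) = 1 + j0.625 → |·| ≈ 1.1792, ∠ ≈ 32.01°
pole (1 + j25·0.01) = 1 + j0.25 → |·| ≈ 1.0308, ∠ ≈ 14.04°
|H| = 2.5 · 1.0012 / (1.4142 · 1.1792 · 1.0308) ≈ 1.4561
Gain = 20 log₁₀(1.4561) ≈ 3.26 dB

3.3 dB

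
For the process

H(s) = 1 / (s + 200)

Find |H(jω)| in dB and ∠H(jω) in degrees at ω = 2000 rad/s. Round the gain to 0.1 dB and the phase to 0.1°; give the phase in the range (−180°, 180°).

Substitute s = j2000:
Numerator: 1 = 1 + j0
Denominator: (j2000) + 200 = 200 + j2000
|N| = √(1² + 0²) ≈ 1, ∠N ≈ 0.00°
|D| = √(200² + 2000²) ≈ 2010, ∠D ≈ 84.29°
|H| = 1 / 2010 ≈ 0.00049751
Gain = 20 log₁₀(0.00049751) ≈ -66.06 dB
∠H = 0.00° − 84.29° = -84.29°

-66.1 dB, -84.3°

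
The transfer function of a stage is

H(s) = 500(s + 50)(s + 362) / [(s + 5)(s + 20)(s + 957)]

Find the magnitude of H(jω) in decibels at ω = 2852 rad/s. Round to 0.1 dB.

-15.5 dB

At s = jω = j2852:
zero (s+50): 50 + j2852 → |·| = √(50²+2852²) = √8136404 ≈ 2852.4, ∠ = arctan(2852/50) ≈ 89.00°
zero (s+362): 362 + j2852 → |·| = √(362²+2852²) = √8264948 ≈ 2874.9, ∠ = arctan(2852/362) ≈ 82.77°
pole (s+5): 5 + j2852 → |·| = √(5²+2852²) = √8133929 ≈ 2852, ∠ = arctan(2852/5) ≈ 89.90°
pole (s+20): 20 + j2852 → |·| = √(20²+2852²) = √8134304 ≈ 2852.1, ∠ = arctan(2852/20) ≈ 89.60°
pole (s+957): 957 + j2852 → |·| = √(957²+2852²) = √9049753 ≈ 3008.3, ∠ = arctan(2852/957) ≈ 71.45°
|H| = 500 · 8.2004e+06 / 2.447e+10 ≈ 0.16756
Gain = 20 log₁₀(0.16756) ≈ -15.52 dB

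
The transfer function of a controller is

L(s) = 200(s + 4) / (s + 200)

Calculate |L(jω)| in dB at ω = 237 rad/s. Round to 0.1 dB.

43.7 dB

At s = jω = j237:
zero (s+4): 4 + j237 → |·| = √(4²+237²) = √56185 ≈ 237.03, ∠ = arctan(237/4) ≈ 89.03°
pole (s+200): 200 + j237 → |·| = √(200²+237²) = √96169 ≈ 310.11, ∠ = arctan(237/200) ≈ 49.84°
|L| = 200 · 237.03 / 310.11 ≈ 152.87
Gain = 20 log₁₀(152.87) ≈ 43.69 dB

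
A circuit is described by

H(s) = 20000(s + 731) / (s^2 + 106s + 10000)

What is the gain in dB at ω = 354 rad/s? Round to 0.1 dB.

42.5 dB

At s = jω = j354:
zero (s+731): 731 + j354 → |·| = √(731²+354²) = √659677 ≈ 812.21, ∠ = arctan(354/731) ≈ 25.84°
quadratic: (j354)² + 106·j354 + 10000 = -115316 + j37524 → |·| ≈ 1.2127e+05, ∠ ≈ 161.98°
|H| = 20000 · 812.21 / 1.2127e+05 ≈ 133.95
Gain = 20 log₁₀(133.95) ≈ 42.54 dB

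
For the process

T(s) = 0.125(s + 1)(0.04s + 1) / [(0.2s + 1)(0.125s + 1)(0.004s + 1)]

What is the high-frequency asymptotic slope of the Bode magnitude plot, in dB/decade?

-20 dB/decade

Each pole contributes −20 dB/decade at high frequency; each zero contributes +20 dB/decade.
Net: 2 zero(s) − 3 pole(s) → -20 dB/decade.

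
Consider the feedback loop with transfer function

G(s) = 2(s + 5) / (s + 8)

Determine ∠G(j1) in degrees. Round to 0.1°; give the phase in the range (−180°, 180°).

4.2°

At s = jω = j1:
zero (s+5): 5 + j1 → |·| = √(5²+1²) = √26 ≈ 5.099, ∠ = arctan(1/5) ≈ 11.31°
pole (s+8): 8 + j1 → |·| = √(8²+1²) = √65 ≈ 8.0623, ∠ = arctan(1/8) ≈ 7.13°
∠G = 11.31° − 7.13° = 4.18°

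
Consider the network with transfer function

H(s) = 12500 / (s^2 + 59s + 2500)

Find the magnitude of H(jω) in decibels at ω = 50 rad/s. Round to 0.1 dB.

At s = jω = j50:
quadratic: (j50)² + 59·j50 + 2500 = 0 + j2950 → |·| ≈ 2950, ∠ ≈ 90.00°
|H| = 12500 / 2950 ≈ 4.2373
Gain = 20 log₁₀(4.2373) ≈ 12.54 dB

12.5 dB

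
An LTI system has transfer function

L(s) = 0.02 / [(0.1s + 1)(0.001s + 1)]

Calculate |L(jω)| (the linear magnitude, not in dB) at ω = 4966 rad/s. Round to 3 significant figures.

7.95e-06

At ω = 4966 rad/s:
pole (1 + j4966·0.1) = 1 + j496.6 → |·| ≈ 496.6, ∠ ≈ 89.88°
pole (1 + j4966·0.001) = 1 + j4.966 → |·| ≈ 5.0657, ∠ ≈ 78.61°
|L| = 0.02 · 1 / (496.6 · 5.0657) ≈ 7.9503e-06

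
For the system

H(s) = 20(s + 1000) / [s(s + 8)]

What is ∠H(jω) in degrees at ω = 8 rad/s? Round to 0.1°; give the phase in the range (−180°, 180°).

At s = jω = j8:
zero (s+1000): 1000 + j8 → |·| = √(1000²+8²) = √1000064 ≈ 1000, ∠ = arctan(8/1000) ≈ 0.46°
pole (s+8): 8 + j8 → |·| = √(8²+8²) = √128 ≈ 11.314, ∠ = arctan(8/8) ≈ 45.00°
pole at origin: |s| = 8, ∠ = 90.00° (in denominator)
∠H = 0.46° − 135.00° = -134.54°

-134.5°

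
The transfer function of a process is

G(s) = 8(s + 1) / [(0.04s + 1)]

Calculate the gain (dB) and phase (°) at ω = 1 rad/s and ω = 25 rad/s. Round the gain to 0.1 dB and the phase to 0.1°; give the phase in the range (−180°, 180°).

At ω = 1 rad/s:
zero (1 + j1·1) = 1 + j1 → |·| ≈ 1.4142, ∠ ≈ 45.00°
pole (1 + j1·0.04) = 1 + j0.04 → |·| ≈ 1.0008, ∠ ≈ 2.29°
|G| = 8 · 1.4142 / (1.0008) ≈ 11.305
Gain = 20 log₁₀(11.305) ≈ 21.07 dB
∠G = (45.00°) − (2.29°) = 42.71°

At ω = 25 rad/s:
zero (1 + j25·1) = 1 + j25 → |·| ≈ 25.02, ∠ ≈ 87.71°
pole (1 + j25·0.04) = 1 + j1 → |·| ≈ 1.4142, ∠ ≈ 45.00°
|G| = 8 · 25.02 / (1.4142) ≈ 141.54
Gain = 20 log₁₀(141.54) ≈ 43.02 dB
∠G = (87.71°) − (45.00°) = 42.71°

ω = 1: 21.1 dB, 42.7°; ω = 25: 43.0 dB, 42.7°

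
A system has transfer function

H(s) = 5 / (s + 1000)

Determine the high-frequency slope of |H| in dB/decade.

-20 dB/decade

Each pole contributes −20 dB/decade at high frequency; each zero contributes +20 dB/decade.
Net: 0 zero(s) − 1 pole(s) → -20 dB/decade.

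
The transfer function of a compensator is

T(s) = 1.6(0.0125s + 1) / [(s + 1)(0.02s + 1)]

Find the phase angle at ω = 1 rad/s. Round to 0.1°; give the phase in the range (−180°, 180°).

-45.4°

At ω = 1 rad/s:
zero (1 + j1·0.0125) = 1 + j0.0125 → |·| ≈ 1.0001, ∠ ≈ 0.72°
pole (1 + j1·1) = 1 + j1 → |·| ≈ 1.4142, ∠ ≈ 45.00°
pole (1 + j1·0.02) = 1 + j0.02 → |·| ≈ 1.0002, ∠ ≈ 1.15°
∠T = (0.72°) − (45.00° + 1.15°) = -45.43°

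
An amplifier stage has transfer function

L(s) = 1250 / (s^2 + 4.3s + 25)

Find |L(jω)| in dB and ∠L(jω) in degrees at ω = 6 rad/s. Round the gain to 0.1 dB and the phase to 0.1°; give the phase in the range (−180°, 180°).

33.0 dB, -113.1°

At s = jω = j6:
quadratic: (j6)² + 4.3·j6 + 25 = -11 + j25.8 → |·| ≈ 28.047, ∠ ≈ 113.09°
|L| = 1250 / 28.047 ≈ 44.568
Gain = 20 log₁₀(44.568) ≈ 32.98 dB
∠L = 0.00° − 113.09° = -113.09°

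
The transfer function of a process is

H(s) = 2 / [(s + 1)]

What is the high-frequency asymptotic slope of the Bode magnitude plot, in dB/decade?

Each pole contributes −20 dB/decade at high frequency; each zero contributes +20 dB/decade.
Net: 0 zero(s) − 1 pole(s) → -20 dB/decade.

-20 dB/decade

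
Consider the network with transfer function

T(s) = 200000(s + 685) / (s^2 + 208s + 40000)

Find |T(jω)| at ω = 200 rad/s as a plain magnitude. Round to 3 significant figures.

At s = jω = j200:
zero (s+685): 685 + j200 → |·| = √(685²+200²) = √509225 ≈ 713.6, ∠ = arctan(200/685) ≈ 16.28°
quadratic: (j200)² + 208·j200 + 40000 = 0 + j41600 → |·| ≈ 41600, ∠ ≈ 90.00°
|T| = 200000 · 713.6 / 41600 ≈ 3430.8

3.43e+03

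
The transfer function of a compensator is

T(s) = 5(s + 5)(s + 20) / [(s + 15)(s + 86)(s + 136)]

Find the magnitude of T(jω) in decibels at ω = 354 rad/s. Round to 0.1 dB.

At s = jω = j354:
zero (s+5): 5 + j354 → |·| = √(5²+354²) = √125341 ≈ 354.04, ∠ = arctan(354/5) ≈ 89.19°
zero (s+20): 20 + j354 → |·| = √(20²+354²) = √125716 ≈ 354.56, ∠ = arctan(354/20) ≈ 86.77°
pole (s+15): 15 + j354 → |·| = √(15²+354²) = √125541 ≈ 354.32, ∠ = arctan(354/15) ≈ 87.57°
pole (s+86): 86 + j354 → |·| = √(86²+354²) = √132712 ≈ 364.3, ∠ = arctan(354/86) ≈ 76.35°
pole (s+136): 136 + j354 → |·| = √(136²+354²) = √143812 ≈ 379.23, ∠ = arctan(354/136) ≈ 68.98°
|T| = 5 · 1.2553e+05 / 4.8951e+07 ≈ 0.012822
Gain = 20 log₁₀(0.012822) ≈ -37.84 dB

-37.8 dB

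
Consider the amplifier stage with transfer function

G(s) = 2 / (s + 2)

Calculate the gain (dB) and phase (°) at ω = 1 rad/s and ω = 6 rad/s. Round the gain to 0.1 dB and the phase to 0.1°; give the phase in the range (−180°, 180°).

At s = jω = j1:
pole (s+2): 2 + j1 → |·| = √(2²+1²) = √5 ≈ 2.2361, ∠ = arctan(1/2) ≈ 26.57°
|G| = 2 / 2.2361 ≈ 0.89441
Gain = 20 log₁₀(0.89441) ≈ -0.97 dB
∠G = 0.00° − 26.57° = -26.57°

At s = jω = j6:
pole (s+2): 2 + j6 → |·| = √(2²+6²) = √40 ≈ 6.3246, ∠ = arctan(6/2) ≈ 71.57°
|G| = 2 / 6.3246 ≈ 0.31623
Gain = 20 log₁₀(0.31623) ≈ -10.00 dB
∠G = 0.00° − 71.57° = -71.57°

ω = 1: -1.0 dB, -26.6°; ω = 6: -10.0 dB, -71.6°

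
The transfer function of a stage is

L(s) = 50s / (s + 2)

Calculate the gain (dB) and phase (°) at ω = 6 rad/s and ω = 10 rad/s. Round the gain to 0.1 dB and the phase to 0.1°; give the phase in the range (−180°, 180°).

ω = 6: 33.5 dB, 18.4°; ω = 10: 33.8 dB, 11.3°

At s = jω = j6:
zero at origin: s = j6 → |·| = 6, ∠ = 90.00°
pole (s+2): 2 + j6 → |·| = √(2²+6²) = √40 ≈ 6.3246, ∠ = arctan(6/2) ≈ 71.57°
|L| = 50 · 6 / 6.3246 ≈ 47.434
Gain = 20 log₁₀(47.434) ≈ 33.52 dB
∠L = 90.00° − 71.57° = 18.43°

At s = jω = j10:
zero at origin: s = j10 → |·| = 10, ∠ = 90.00°
pole (s+2): 2 + j10 → |·| = √(2²+10²) = √104 ≈ 10.198, ∠ = arctan(10/2) ≈ 78.69°
|L| = 50 · 10 / 10.198 ≈ 49.029
Gain = 20 log₁₀(49.029) ≈ 33.81 dB
∠L = 90.00° − 78.69° = 11.31°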